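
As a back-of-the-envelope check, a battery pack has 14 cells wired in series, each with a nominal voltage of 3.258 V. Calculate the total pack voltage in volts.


V_pack = n * V_cell = 14 * 3.258 = 45.612 V

45.612 V


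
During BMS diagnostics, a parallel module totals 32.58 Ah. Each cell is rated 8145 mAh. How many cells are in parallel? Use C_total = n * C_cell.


Convert: C_cell = 8145 mAh = 8.145 Ah
n = C_total / C_cell = 32.58 / 8.145 = 4

4


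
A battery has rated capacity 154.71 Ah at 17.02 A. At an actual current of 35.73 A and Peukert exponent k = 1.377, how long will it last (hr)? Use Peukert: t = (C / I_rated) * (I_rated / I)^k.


Step 1: t_rated = C / I_rated = 154.71 / 17.02 = 9.0899 hr
Step 2: ratio = 17.02 / 35.73 = 0.47635
Step 3: ratio^k = 0.47635^1.377 = 0.36017
Step 4: t = t_rated * ratio^k = 9.0899 * 0.36017 = 3.274 hr

3.274 hr


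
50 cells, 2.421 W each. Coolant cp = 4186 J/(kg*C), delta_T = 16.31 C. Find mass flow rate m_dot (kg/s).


Q_total = 50 * 2.421 = 121.05 W
m_dot = Q_total / (cp * dT) = 121.05 / (4186 * 16.31) = 0.001773 kg/s

0.001773 kg/s


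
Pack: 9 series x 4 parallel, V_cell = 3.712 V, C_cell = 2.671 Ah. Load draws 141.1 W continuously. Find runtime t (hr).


Step 1: E_pack = Ns * V_cell * Np * C_cell = 9 * 3.712 * 4 * 2.671 = 356.93 Wh
Step 2: t = E_pack / P = 356.93 / 141.1 = 2.530 hr

2.530 hr


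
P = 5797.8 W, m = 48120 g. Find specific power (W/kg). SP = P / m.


Convert: m = 48120 g = 48.12 kg
SP = P / m = 5797.8 / 48.12 = 120.5 W/kg

120.5 W/kg


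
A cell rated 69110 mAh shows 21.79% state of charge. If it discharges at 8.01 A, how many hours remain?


Convert: C_total = 69110 mAh = 69.11 Ah
Step 1: remaining = SOC/100 * C_total = 21.79/100 * 69.11 = 15.059 Ah
Step 2: t = remaining / I = 15.059 / 8.01 = 1.880 hr

1.880 hr


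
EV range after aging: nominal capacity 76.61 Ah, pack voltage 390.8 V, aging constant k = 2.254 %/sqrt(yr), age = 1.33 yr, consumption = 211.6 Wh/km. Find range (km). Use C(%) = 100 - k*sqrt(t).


Step 1: capacity retention = 100 - 2.254 * sqrt(1.33) = 100 - 2.254 * 1.1533 = 97.4%
Step 2: C_now = 76.61 * 97.4/100 = 74.618 Ah
Step 3: E_pack = V * C_now = 390.8 * 74.618 = 29161 Wh
Step 4: range = E_pack / consumption = 29161 / 211.6 = 137.8 km

137.8 km


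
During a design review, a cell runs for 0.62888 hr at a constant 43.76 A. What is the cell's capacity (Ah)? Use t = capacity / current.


C = I * t = 43.76 * 0.62888 = 27.52 Ah

27.52 Ah


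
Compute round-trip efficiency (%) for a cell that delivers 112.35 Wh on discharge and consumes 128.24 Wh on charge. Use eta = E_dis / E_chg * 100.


eta_e = E_dis / E_chg * 100 = 112.35 / 128.24 * 100 = 87.61%

87.61%


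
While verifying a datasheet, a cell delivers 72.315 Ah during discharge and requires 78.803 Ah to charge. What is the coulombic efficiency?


Coulombic efficiency = 72.315/78.803 * 100% = 91.77%

91.77%


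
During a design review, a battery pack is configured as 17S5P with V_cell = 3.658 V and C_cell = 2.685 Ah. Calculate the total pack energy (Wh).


V_pack = 17 * 3.658 = 62.186 V
C_pack = 5 * 2.685 = 13.425 Ah
E = V_pack * C_pack = 62.186 * 13.425 = 834.8 Wh

834.8 Wh


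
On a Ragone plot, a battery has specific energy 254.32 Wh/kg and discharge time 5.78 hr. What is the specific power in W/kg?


P_specific = E / t = 254.32 / 5.78 = 44.00 W/kg

44.00 W/kg


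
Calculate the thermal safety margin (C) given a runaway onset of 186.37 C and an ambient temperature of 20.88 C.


Safety margin = 186.37 C - 20.88 C = 165.49 C

165.49 C


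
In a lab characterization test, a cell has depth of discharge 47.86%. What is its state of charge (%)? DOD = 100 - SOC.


SOC = 100 - DOD = 100 - 47.86 = 52.14%

52.14%


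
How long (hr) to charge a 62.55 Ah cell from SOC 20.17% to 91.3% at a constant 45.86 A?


Step 1: dSOC = 91.3% - 20.17% = 71.13%
Step 2: delta_Ah = 62.55 * 71.13 / 100 = 44.492 Ah
Step 3: t = 44.492 / 45.86 = 0.9702 hr

0.9702 hr


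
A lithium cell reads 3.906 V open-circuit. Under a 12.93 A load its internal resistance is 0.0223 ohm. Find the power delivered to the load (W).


Step 1: V_terminal = OCV - I*R = 3.906 - 12.93 * 0.0223 = 3.6177 V
Step 2: P_out = V_terminal * I = 3.6177 * 12.93 = 46.78 W

46.78 W


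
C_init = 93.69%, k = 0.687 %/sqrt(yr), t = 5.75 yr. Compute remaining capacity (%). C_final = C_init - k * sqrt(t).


sqrt(t) = sqrt(5.75) = 2.3979
C_final = 93.69 - 0.687 * 2.3979 = 92.04%

92.04%


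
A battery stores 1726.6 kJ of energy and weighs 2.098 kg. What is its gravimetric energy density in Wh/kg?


Convert: E = 1726.6 kJ = 479.61 Wh
ED = E / m = 479.61 / 2.098 = 228.6 Wh/kg

228.6 Wh/kg


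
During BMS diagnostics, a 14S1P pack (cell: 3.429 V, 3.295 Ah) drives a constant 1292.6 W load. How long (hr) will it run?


Step 1: E_pack = Ns * V_cell * Np * C_cell = 14 * 3.429 * 1 * 3.295 = 158.18 Wh
Step 2: t = E_pack / P = 158.18 / 1292.6 = 0.1224 hr

0.1224 hr


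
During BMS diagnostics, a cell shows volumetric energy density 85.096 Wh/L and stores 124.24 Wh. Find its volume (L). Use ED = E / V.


V = E / ED = 124.24 / 85.096 = 1.460 L

1.460 L


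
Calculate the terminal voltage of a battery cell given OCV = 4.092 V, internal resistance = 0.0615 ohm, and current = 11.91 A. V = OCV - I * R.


V = OCV - I*R = 4.092 - 11.91 * 0.0615 = 3.360 V

3.360 V


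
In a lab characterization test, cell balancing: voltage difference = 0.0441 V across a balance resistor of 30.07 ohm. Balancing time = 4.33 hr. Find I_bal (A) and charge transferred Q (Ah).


First, Ohm's law: I_bal = 0.0441 V / 30.07 ohm = 0.0014666 A
Then Q = I * t = 0.0014666 A * 4.33 hr = 0.006350 Ah

I=0.0014666 A, Q=0.006350 Ah


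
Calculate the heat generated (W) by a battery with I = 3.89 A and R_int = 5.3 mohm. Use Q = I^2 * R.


Convert: R = 5.3 mohm = 0.0053 ohm
Q = I^2 * R = 3.89^2 * 0.0053 = 0.08020 W

0.08020 W


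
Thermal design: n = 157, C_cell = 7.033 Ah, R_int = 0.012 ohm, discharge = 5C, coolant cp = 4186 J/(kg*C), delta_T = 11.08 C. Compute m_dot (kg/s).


Step 1: I = 5 * 7.033 = 35.165 A
Step 2: Q_cell = I^2 * R = 35.165^2 * 0.012 = 14.839 W
Step 3: Q_total = 157 * 14.839 = 2329.7 W
Step 4: m_dot = Q_total / (cp * dT) = 2329.7 / (4186 * 11.08) = 0.05023 kg/s

0.05023 kg/s


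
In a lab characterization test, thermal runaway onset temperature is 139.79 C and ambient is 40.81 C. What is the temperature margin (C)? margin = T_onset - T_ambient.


margin = T_onset - T_ambient = 139.79 - 40.81 = 98.98 C

98.98 C


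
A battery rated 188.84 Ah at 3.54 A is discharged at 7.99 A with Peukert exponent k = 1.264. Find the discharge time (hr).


Step 1: t_rated = C / I_rated = 188.84 / 3.54 = 53.345 hr
Step 2: ratio = 3.54 / 7.99 = 0.44305
Step 3: ratio^k = 0.44305^1.264 = 0.35737
Step 4: t = t_rated * ratio^k = 53.345 * 0.35737 = 19.06 hr

19.06 hr


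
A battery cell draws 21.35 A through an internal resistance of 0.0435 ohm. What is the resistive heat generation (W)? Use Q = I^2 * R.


I^2 = 455.82
Q = 455.82 * 0.0435 = 19.83 W

19.83 W


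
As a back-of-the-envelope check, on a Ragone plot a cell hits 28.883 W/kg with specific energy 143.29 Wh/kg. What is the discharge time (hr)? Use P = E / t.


t = E / P = 143.29 / 28.883 = 4.961 hr

4.961 hr


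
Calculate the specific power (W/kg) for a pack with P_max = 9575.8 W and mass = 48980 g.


Convert: m = 48980 g = 48.98 kg
Specific power = 9575.8 W / 48.98 kg = 195.5 W/kg

195.5 W/kg


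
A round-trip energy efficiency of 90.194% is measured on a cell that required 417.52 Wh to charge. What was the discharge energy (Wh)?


E_dis = eta/100 * E_chg = 90.194/100 * 417.52 = 376.6 Wh

376.6 Wh


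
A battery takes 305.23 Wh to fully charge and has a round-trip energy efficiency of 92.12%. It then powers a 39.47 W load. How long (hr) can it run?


Step 1: E_discharge = eta/100 * E_charge = 92.12/100 * 305.23 = 281.18 Wh
Step 2: t = E_discharge / P = 281.18 / 39.47 = 7.124 hr

7.124 hr


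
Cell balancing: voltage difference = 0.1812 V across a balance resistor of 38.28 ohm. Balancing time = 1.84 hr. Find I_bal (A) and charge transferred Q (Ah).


I_bal = dV / R = 0.1812 / 38.28 = 0.0047335 A
Q = I_bal * t = 0.0047335 * 1.84 = 0.008710 Ah

I=0.0047335 A, Q=0.008710 Ah


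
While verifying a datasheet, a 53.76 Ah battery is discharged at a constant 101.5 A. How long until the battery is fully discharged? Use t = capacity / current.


Runtime = 53.76 Ah / 101.5 A = 0.5297 hr

0.5297 hr


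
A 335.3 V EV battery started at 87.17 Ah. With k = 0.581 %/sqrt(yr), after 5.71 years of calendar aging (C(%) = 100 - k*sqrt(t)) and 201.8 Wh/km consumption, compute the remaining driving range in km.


Step 1: capacity retention = 100 - 0.581 * sqrt(5.71) = 100 - 0.581 * 2.3896 = 98.612%
Step 2: C_now = 87.17 * 98.612/100 = 85.96 Ah
Step 3: E_pack = V * C_now = 335.3 * 85.96 = 28822 Wh
Step 4: range = E_pack / consumption = 28822 / 201.8 = 142.8 km

142.8 km


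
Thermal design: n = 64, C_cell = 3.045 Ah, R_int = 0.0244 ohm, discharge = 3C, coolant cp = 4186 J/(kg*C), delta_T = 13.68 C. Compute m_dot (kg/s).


Step 1: I = 3 * 3.045 = 9.135 A
Step 2: Q_cell = I^2 * R = 9.135^2 * 0.0244 = 2.0361 W
Step 3: Q_total = 64 * 2.0361 = 130.31 W
Step 4: m_dot = Q_total / (cp * dT) = 130.31 / (4186 * 13.68) = 0.002276 kg/s

0.002276 kg/s


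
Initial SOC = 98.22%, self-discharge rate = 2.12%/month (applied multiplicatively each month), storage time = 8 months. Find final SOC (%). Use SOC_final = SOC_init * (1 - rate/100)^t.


Monthly retention factor = 1 - 2.12/100 = 0.9788
Over 8 months: factor^8 = 0.84246
SOC_final = 98.22 * 0.84246 = 82.75%

82.75%


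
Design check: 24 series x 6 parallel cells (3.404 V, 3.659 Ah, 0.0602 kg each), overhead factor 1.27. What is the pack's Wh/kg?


Step 1: V_pack = 24 * 3.404 = 81.696 V
Step 2: C_pack = 6 * 3.659 = 21.954 Ah
Step 3: E_pack = V_pack * C_pack = 81.696 * 21.954 = 1793.6 Wh
Step 4: m_pack = 24 * 6 * 0.0602 * 1.27 = 11.009 kg
Step 5: ED = E_pack / m_pack = 1793.6 / 11.009 = 162.9 Wh/kg

162.9 Wh/kg


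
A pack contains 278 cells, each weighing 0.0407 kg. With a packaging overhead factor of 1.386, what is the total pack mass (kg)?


m_pack = n * m_cell * overhead = 278 * 0.0407 * 1.386 = 15.68 kg

15.68 kg


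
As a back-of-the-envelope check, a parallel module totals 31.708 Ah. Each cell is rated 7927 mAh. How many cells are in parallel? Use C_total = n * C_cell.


Convert: C_cell = 7927 mAh = 7.927 Ah
n = C_total / C_cell = 31.708 / 7.927 = 4

4


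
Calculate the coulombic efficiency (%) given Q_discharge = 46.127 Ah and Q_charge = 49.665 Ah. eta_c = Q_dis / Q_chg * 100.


eta_c = Q_dis / Q_chg * 100 = 46.127 / 49.665 * 100 = 92.88%

92.88%


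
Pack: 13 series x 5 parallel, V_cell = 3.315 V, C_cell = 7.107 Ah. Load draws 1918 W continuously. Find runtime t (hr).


Step 1: E_pack = Ns * V_cell * Np * C_cell = 13 * 3.315 * 5 * 7.107 = 1531.4 Wh
Step 2: t = E_pack / P = 1531.4 / 1918 = 0.7984 hr

0.7984 hr


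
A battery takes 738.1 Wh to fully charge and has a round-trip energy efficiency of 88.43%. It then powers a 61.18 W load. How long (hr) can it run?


Step 1: E_discharge = eta/100 * E_charge = 88.43/100 * 738.1 = 652.7 Wh
Step 2: t = E_discharge / P = 652.7 / 61.18 = 10.67 hr

10.67 hr


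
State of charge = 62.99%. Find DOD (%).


DOD = 100 - SOC = 100 - 62.99 = 37.01%

37.01%


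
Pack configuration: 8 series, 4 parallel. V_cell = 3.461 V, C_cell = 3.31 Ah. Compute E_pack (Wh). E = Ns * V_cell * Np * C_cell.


E = Ns * Vcell * Np * Ccell = 8 * 3.461 * 4 * 3.31 = 366.6 Wh

366.6 Wh


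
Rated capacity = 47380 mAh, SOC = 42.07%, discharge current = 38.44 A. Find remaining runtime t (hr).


Convert: C_total = 47380 mAh = 47.38 Ah
Step 1: remaining = SOC/100 * C_total = 42.07/100 * 47.38 = 19.933 Ah
Step 2: t = remaining / I = 19.933 / 38.44 = 0.5185 hr

0.5185 hr


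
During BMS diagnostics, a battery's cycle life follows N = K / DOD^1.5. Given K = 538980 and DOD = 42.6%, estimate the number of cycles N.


Step 1: DOD^1.5 = 42.6^1.5 = 278.04
Step 2: N = 538980 / 278.04 = 1938 cycles

1938 cycles


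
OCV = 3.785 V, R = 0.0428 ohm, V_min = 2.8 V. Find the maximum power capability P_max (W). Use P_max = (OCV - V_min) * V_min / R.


P_max = (OCV - V_min) * V_min / R = (3.785 - 2.8) * 2.8 / 0.0428 = 0.985 * 2.8 / 0.0428 = 64.44 W

64.44 W


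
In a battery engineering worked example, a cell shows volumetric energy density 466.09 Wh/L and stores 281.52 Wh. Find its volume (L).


V = E / ED = 281.52 / 466.09 = 0.6040 L

0.6040 L


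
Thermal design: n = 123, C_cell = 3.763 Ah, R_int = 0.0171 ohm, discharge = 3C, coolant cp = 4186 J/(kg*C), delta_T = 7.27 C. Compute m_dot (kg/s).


Step 1: I = 3 * 3.763 = 11.289 A
Step 2: Q_cell = I^2 * R = 11.289^2 * 0.0171 = 2.1793 W
Step 3: Q_total = 123 * 2.1793 = 268.05 W
Step 4: m_dot = Q_total / (cp * dT) = 268.05 / (4186 * 7.27) = 0.008808 kg/s

0.008808 kg/s


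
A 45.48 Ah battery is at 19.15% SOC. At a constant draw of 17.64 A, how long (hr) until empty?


Step 1: remaining = SOC/100 * C_total = 19.15/100 * 45.48 = 8.7094 Ah
Step 2: t = remaining / I = 8.7094 / 17.64 = 0.4937 hr

0.4937 hr


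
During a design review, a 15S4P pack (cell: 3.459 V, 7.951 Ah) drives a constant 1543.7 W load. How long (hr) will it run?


Step 1: E_pack = Ns * V_cell * Np * C_cell = 15 * 3.459 * 4 * 7.951 = 1650.2 Wh
Step 2: t = E_pack / P = 1650.2 / 1543.7 = 1.069 hr

1.069 hr


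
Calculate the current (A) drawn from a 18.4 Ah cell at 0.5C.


I = C_rate * capacity = 0.5 * 18.4 = 9.2 A

9.2 A


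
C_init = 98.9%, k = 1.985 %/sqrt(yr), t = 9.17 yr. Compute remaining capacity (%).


sqrt(t) = sqrt(9.17) = 3.0282
C_final = 98.9 - 1.985 * 3.0282 = 92.89%

92.89%


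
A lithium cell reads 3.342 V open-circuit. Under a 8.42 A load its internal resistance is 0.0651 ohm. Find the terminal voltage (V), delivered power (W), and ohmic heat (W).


Step 1: V_terminal = OCV - I*R = 3.342 - 8.42 * 0.0651 = 2.7939 V
Step 2: P_out = V_terminal * I = 2.7939 * 8.42 = 23.52 W
Step 3: Q = I^2 * R = 8.42^2 * 0.0651 = 4.615 W

V=2.7939 V, P=23.52 W, Q=4.615 W


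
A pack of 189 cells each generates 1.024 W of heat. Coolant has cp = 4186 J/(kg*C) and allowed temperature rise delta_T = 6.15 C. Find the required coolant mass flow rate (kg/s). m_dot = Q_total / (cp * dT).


Step 1: Total heat Q = 189 * 1.024 W = 193.54 W
Step 2: denom = cp * dT = 4186 * 6.15 = 25744
Step 3: m_dot = 193.54 / 25744 = 0.007518 kg/s

0.007518 kg/s


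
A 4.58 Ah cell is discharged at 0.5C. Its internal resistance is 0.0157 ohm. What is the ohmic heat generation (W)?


Step 1: I = C_rate * capacity = 0.5 * 4.58 = 2.29 A
Step 2: Q = I^2 * R = 2.29^2 * 0.0157 = 5.2441 * 0.0157 = 0.08233 W

0.08233 W


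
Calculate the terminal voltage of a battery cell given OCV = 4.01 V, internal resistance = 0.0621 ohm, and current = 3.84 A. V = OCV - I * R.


V = OCV - I*R = 4.01 - 3.84 * 0.0621 = 3.772 V

3.772 V


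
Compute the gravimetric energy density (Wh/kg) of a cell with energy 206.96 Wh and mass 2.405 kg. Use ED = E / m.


ED = E / m = 206.96 / 2.405 = 86.05 Wh/kg

86.05 Wh/kg


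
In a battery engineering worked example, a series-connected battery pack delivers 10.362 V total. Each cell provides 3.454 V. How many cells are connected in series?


n = V_pack / V_cell = 10.362 / 3.454 = 3

3


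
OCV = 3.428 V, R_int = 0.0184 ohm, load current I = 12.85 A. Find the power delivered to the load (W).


Step 1: V_terminal = OCV - I*R = 3.428 - 12.85 * 0.0184 = 3.1916 V
Step 2: P_out = V_terminal * I = 3.1916 * 12.85 = 41.01 W

41.01 W


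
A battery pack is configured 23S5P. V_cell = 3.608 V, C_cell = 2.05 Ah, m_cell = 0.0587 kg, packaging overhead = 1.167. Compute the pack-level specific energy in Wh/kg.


Step 1: V_pack = 23 * 3.608 = 82.984 V
Step 2: C_pack = 5 * 2.05 = 10.25 Ah
Step 3: E_pack = V_pack * C_pack = 82.984 * 10.25 = 850.59 Wh
Step 4: m_pack = 23 * 5 * 0.0587 * 1.167 = 7.8778 kg
Step 5: ED = E_pack / m_pack = 850.59 / 7.8778 = 108.0 Wh/kg

108.0 Wh/kg


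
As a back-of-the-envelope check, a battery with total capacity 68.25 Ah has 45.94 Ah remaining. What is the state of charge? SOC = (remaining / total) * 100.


SOC = (remaining / total) * 100 = (45.94 / 68.25) * 100 = 67.31%

67.31%


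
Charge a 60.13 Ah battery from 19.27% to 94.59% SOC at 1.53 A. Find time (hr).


Step 1: dSOC = 94.59% - 19.27% = 75.32%
Step 2: delta_Ah = 60.13 * 75.32 / 100 = 45.29 Ah
Step 3: t = 45.29 / 1.53 = 29.60 hr

29.60 hr


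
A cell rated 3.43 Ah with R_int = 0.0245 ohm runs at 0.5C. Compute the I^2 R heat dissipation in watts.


Step 1: I = C_rate * capacity = 0.5 * 3.43 = 1.715 A
Step 2: Q = I^2 * R = 1.715^2 * 0.0245 = 2.9412 * 0.0245 = 0.07206 W

0.07206 W


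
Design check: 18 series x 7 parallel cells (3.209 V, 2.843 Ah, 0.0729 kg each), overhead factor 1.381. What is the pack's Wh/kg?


Step 1: V_pack = 18 * 3.209 = 57.762 V
Step 2: C_pack = 7 * 2.843 = 19.901 Ah
Step 3: E_pack = V_pack * C_pack = 57.762 * 19.901 = 1149.5 Wh
Step 4: m_pack = 18 * 7 * 0.0729 * 1.381 = 12.685 kg
Step 5: ED = E_pack / m_pack = 1149.5 / 12.685 = 90.62 Wh/kg

90.62 Wh/kg


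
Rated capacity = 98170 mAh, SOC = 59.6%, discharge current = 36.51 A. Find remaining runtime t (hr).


Convert: C_total = 98170 mAh = 98.17 Ah
Step 1: remaining = SOC/100 * C_total = 59.6/100 * 98.17 = 58.509 Ah
Step 2: t = remaining / I = 58.509 / 36.51 = 1.603 hr

1.603 hr


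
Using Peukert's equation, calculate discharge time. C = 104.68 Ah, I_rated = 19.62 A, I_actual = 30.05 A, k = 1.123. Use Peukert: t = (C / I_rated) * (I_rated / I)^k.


t_rated = C / I_rated = 104.68 / 19.62 = 5.3354 hr
(I_rated/I)^k = (0.65291)^1.123 = 0.61956
t = t_rated * (I_rated/I)^k = 5.3354 * 0.61956 = 3.306 hr

3.306 hr


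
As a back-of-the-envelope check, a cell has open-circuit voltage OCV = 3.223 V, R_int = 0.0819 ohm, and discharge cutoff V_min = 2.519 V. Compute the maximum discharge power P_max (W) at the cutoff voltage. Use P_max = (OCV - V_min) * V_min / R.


dV = OCV - V_min = 0.704 V (so I_max = dV / R)
P_max = dV * V_min / R = 0.704 * 2.519 / 0.0819 = 21.65 W

21.65 W


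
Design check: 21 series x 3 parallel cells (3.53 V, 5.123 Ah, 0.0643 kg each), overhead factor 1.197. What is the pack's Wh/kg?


Step 1: V_pack = 21 * 3.53 = 74.13 V
Step 2: C_pack = 3 * 5.123 = 15.369 Ah
Step 3: E_pack = V_pack * C_pack = 74.13 * 15.369 = 1139.3 Wh
Step 4: m_pack = 21 * 3 * 0.0643 * 1.197 = 4.8489 kg
Step 5: ED = E_pack / m_pack = 1139.3 / 4.8489 = 235.0 Wh/kg

235.0 Wh/kg


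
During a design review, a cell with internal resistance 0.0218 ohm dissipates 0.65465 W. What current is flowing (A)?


I = sqrt(Q / R) = sqrt(0.65465 / 0.0218) = sqrt(30.03) = 5.480 A

5.480 A


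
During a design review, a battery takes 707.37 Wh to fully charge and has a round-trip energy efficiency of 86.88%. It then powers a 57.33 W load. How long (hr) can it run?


Step 1: E_discharge = eta/100 * E_charge = 86.88/100 * 707.37 = 614.56 Wh
Step 2: t = E_discharge / P = 614.56 / 57.33 = 10.72 hr

10.72 hr


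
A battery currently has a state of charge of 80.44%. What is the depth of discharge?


DOD = 100 - SOC = 100 - 80.44 = 19.56%

19.56%


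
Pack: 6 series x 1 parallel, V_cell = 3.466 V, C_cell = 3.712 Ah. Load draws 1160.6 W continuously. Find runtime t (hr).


Step 1: E_pack = Ns * V_cell * Np * C_cell = 6 * 3.466 * 1 * 3.712 = 77.195 Wh
Step 2: t = E_pack / P = 77.195 / 1160.6 = 0.06651 hr

0.06651 hr


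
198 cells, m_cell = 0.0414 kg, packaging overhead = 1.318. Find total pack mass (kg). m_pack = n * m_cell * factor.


Cell mass sum = 198 * 0.0414 = 8.1972 kg
With overhead 1.318: m_pack = 8.1972 * 1.318 = 10.80 kg

10.80 kg


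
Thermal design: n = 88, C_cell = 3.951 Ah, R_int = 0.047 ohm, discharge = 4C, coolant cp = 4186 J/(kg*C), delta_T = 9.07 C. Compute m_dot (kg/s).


Step 1: I = 4 * 3.951 = 15.804 A
Step 2: Q_cell = I^2 * R = 15.804^2 * 0.047 = 11.739 W
Step 3: Q_total = 88 * 11.739 = 1033 W
Step 4: m_dot = Q_total / (cp * dT) = 1033 / (4186 * 9.07) = 0.02721 kg/s

0.02721 kg/s


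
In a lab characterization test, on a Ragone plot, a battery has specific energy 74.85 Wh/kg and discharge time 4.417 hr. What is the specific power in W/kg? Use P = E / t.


Specific power = 74.85 Wh/kg / 4.417 hr = 16.95 W/kg

16.95 W/kg


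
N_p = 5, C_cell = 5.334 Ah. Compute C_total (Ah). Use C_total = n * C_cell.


Parallel capacities add: 5 * 5.334 Ah = 26.67 Ah

26.67 Ah


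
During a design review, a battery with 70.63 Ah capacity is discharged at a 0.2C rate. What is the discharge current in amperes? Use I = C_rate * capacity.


At 0.2C: I = 0.2 * 70.63 Ah = 14.126 A

14.126 A


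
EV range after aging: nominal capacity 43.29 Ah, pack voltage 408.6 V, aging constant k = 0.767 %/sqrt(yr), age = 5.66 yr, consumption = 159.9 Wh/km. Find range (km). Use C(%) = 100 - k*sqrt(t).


Step 1: capacity retention = 100 - 0.767 * sqrt(5.66) = 100 - 0.767 * 2.3791 = 98.175%
Step 2: C_now = 43.29 * 98.175/100 = 42.5 Ah
Step 3: E_pack = V * C_now = 408.6 * 42.5 = 17366 Wh
Step 4: range = E_pack / consumption = 17366 / 159.9 = 108.6 km

108.6 km


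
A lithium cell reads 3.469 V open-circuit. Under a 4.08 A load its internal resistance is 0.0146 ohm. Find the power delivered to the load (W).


Step 1: V_terminal = OCV - I*R = 3.469 - 4.08 * 0.0146 = 3.4094 V
Step 2: P_out = V_terminal * I = 3.4094 * 4.08 = 13.91 W

13.91 W


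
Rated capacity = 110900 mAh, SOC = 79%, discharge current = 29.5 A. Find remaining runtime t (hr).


Convert: C_total = 110900 mAh = 110.9 Ah
Step 1: remaining = SOC/100 * C_total = 79/100 * 110.9 = 87.611 Ah
Step 2: t = remaining / I = 87.611 / 29.5 = 2.970 hr

2.970 hr


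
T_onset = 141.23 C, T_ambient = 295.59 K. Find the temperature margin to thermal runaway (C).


Convert: T_ambient = 295.59 K = 22.44 C
margin = 141.23 - 22.44 = 118.79 C

118.79 C


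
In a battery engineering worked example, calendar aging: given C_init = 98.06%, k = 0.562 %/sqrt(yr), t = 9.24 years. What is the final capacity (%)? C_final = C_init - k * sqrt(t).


sqrt(t) = sqrt(9.24) = 3.0397
C_final = 98.06 - 0.562 * 3.0397 = 96.35%

96.35%


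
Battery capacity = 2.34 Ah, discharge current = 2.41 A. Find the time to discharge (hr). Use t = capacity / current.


t = capacity / current = 2.34 / 2.41 = 0.9710 hr

0.9710 hr


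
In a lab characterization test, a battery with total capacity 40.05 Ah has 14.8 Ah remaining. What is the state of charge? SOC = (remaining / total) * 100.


SOC% = 14.8 / 40.05 * 100 = 36.95%

36.95%


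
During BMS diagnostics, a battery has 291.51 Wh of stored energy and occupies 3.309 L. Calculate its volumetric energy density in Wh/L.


Volumetric ED = 291.51 Wh / 3.309 L = 88.10 Wh/L

88.10 Wh/L


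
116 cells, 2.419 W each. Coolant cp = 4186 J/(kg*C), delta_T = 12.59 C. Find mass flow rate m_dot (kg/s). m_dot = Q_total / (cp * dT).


Step 1: Total heat Q = 116 * 2.419 W = 280.6 W
Step 2: denom = cp * dT = 4186 * 12.59 = 52702
Step 3: m_dot = 280.6 / 52702 = 0.005324 kg/s

0.005324 kg/s


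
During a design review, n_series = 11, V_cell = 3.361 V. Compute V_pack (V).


With 11 cells in series at 3.361 V each, V_pack = 36.971 V

36.971 V


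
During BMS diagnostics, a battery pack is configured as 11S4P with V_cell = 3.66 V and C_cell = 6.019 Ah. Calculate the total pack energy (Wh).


E = Ns * Vcell * Np * Ccell = 11 * 3.66 * 4 * 6.019 = 969.3 Wh

969.3 Wh


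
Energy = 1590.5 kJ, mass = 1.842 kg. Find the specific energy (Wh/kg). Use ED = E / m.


Convert: E = 1590.5 kJ = 441.81 Wh
ED = E / m = 441.81 / 1.842 = 239.9 Wh/kg

239.9 Wh/kg


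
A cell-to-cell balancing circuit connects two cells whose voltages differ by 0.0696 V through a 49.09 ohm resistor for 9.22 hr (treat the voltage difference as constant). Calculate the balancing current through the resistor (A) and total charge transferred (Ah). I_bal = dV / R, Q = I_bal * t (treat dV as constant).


First, Ohm's law: I_bal = 0.0696 V / 49.09 ohm = 0.0014178 A
Then Q = I * t = 0.0014178 A * 9.22 hr = 0.01307 Ah

I=0.0014178 A, Q=0.01307 Ah


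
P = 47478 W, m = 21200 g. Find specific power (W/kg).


Convert: m = 21200 g = 21.2 kg
Specific power = 47478 W / 21.2 kg = 2240 W/kg

2240 W/kg


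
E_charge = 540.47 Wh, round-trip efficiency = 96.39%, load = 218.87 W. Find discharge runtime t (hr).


Step 1: E_discharge = eta/100 * E_charge = 96.39/100 * 540.47 = 520.96 Wh
Step 2: t = E_discharge / P = 520.96 / 218.87 = 2.380 hr

2.380 hr


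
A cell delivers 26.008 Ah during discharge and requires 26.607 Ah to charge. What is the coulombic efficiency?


eta_c = Q_dis / Q_chg * 100 = 26.008 / 26.607 * 100 = 97.75%

97.75%


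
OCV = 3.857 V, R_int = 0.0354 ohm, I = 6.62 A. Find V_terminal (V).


IR drop = 6.62 * 0.0354 = 0.23435 V
V = 3.857 - 0.23435 = 3.623 V

3.623 V


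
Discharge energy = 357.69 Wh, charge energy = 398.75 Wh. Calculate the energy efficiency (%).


Round-trip efficiency = 357.69/398.75 * 100% = 89.70%

89.70%


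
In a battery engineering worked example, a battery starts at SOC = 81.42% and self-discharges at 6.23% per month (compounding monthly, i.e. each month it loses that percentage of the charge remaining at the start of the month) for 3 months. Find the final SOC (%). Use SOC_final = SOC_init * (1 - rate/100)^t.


Monthly retention factor = 1 - 6.23/100 = 0.9377
Over 3 months: factor^3 = 0.8245
SOC_final = 81.42 * 0.8245 = 67.13%

67.13%


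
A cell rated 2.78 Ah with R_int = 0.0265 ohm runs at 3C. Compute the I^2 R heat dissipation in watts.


Step 1: I = C_rate * capacity = 3 * 2.78 = 8.34 A
Step 2: Q = I^2 * R = 8.34^2 * 0.0265 = 69.556 * 0.0265 = 1.843 W

1.843 W


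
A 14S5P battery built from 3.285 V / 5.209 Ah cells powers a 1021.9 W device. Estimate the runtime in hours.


Step 1: E_pack = Ns * V_cell * Np * C_cell = 14 * 3.285 * 5 * 5.209 = 1197.8 Wh
Step 2: t = E_pack / P = 1197.8 / 1021.9 = 1.172 hr

1.172 hr


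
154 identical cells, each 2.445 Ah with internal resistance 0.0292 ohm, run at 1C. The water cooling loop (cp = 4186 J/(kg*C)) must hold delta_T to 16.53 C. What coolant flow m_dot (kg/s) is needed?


Step 1: I = 1 * 2.445 = 2.445 A
Step 2: Q_cell = I^2 * R = 2.445^2 * 0.0292 = 0.17456 W
Step 3: Q_total = 154 * 0.17456 = 26.882 W
Step 4: m_dot = Q_total / (cp * dT) = 26.882 / (4186 * 16.53) = 3.885e-04 kg/s

3.885e-04 kg/s


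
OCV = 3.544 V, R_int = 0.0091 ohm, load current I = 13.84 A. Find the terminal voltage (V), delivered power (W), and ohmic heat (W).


Step 1: V_terminal = OCV - I*R = 3.544 - 13.84 * 0.0091 = 3.4181 V
Step 2: P_out = V_terminal * I = 3.4181 * 13.84 = 47.31 W
Step 3: Q = I^2 * R = 13.84^2 * 0.0091 = 1.743 W

V=3.4181 V, P=47.31 W, Q=1.743 W


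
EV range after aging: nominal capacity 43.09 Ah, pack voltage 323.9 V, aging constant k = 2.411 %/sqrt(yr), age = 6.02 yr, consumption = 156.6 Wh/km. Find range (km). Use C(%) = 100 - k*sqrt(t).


Step 1: capacity retention = 100 - 2.411 * sqrt(6.02) = 100 - 2.411 * 2.4536 = 94.084%
Step 2: C_now = 43.09 * 94.084/100 = 40.541 Ah
Step 3: E_pack = V * C_now = 323.9 * 40.541 = 13131 Wh
Step 4: range = E_pack / consumption = 13131 / 156.6 = 83.85 km

83.85 km


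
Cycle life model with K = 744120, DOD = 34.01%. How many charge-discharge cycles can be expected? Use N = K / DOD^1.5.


DOD^1.5 = 198.34
N = K / DOD^1.5 = 744120 / 198.34 = 3752

3752 cycles


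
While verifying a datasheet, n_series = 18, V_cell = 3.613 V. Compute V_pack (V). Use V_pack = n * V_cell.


With 18 cells in series at 3.613 V each, V_pack = 65.034 V

65.034 V


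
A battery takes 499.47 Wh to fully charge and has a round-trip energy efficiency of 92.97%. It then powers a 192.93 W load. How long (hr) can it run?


Step 1: E_discharge = eta/100 * E_charge = 92.97/100 * 499.47 = 464.36 Wh
Step 2: t = E_discharge / P = 464.36 / 192.93 = 2.407 hr

2.407 hr


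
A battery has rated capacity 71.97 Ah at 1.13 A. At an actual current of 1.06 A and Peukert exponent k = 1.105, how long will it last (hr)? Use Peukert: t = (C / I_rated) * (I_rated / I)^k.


Step 1: t_rated = C / I_rated = 71.97 / 1.13 = 63.69 hr
Step 2: ratio = 1.13 / 1.06 = 1.066
Step 3: ratio^k = 1.066^1.105 = 1.0732
Step 4: t = t_rated * ratio^k = 63.69 * 1.0732 = 68.35 hr

68.35 hr


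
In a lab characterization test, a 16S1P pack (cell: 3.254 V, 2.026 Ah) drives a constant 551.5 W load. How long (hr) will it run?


Step 1: E_pack = Ns * V_cell * Np * C_cell = 16 * 3.254 * 1 * 2.026 = 105.48 Wh
Step 2: t = E_pack / P = 105.48 / 551.5 = 0.1913 hr

0.1913 hr


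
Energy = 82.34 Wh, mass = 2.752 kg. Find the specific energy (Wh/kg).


ED = E / m = 82.34 / 2.752 = 29.92 Wh/kg

29.92 Wh/kg


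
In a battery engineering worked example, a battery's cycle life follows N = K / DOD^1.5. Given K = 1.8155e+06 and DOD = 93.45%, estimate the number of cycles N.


Step 1: DOD^1.5 = 93.45^1.5 = 903.38
Step 2: N = 1.8155e+06 / 903.38 = 2010 cycles

2010 cycles


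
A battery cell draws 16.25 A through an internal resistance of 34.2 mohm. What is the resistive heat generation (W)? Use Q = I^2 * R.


Convert: R = 34.2 mohm = 0.0342 ohm
Q = I^2 * R = 16.25^2 * 0.0342 = 9.031 W

9.031 W


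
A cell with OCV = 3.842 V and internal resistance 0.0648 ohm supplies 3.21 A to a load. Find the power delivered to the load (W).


Step 1: V_terminal = OCV - I*R = 3.842 - 3.21 * 0.0648 = 3.634 V
Step 2: P_out = V_terminal * I = 3.634 * 3.21 = 11.67 W

11.67 W


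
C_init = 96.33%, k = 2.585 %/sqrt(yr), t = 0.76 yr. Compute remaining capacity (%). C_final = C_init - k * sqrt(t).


sqrt(t) = sqrt(0.76) = 0.87178
C_final = 96.33 - 2.585 * 0.87178 = 94.08%

94.08%


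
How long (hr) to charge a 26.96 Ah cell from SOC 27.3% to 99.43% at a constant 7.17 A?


Step 1: dSOC = 99.43% - 27.3% = 72.13%
Step 2: delta_Ah = 26.96 * 72.13 / 100 = 19.446 Ah
Step 3: t = 19.446 / 7.17 = 2.712 hr

2.712 hr


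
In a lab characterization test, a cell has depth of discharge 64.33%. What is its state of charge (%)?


SOC = 100 - DOD = 100 - 64.33 = 35.67%

35.67%


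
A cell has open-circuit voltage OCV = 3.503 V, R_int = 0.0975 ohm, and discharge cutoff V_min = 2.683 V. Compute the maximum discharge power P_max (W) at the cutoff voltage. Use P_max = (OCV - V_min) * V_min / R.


dV = OCV - V_min = 0.82 V (so I_max = dV / R)
P_max = dV * V_min / R = 0.82 * 2.683 / 0.0975 = 22.56 W

22.56 W


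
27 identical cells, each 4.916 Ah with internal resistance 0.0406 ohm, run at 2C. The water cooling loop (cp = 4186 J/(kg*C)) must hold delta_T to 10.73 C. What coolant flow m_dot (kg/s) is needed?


Step 1: I = 2 * 4.916 = 9.832 A
Step 2: Q_cell = I^2 * R = 9.832^2 * 0.0406 = 3.9247 W
Step 3: Q_total = 27 * 3.9247 = 105.97 W
Step 4: m_dot = Q_total / (cp * dT) = 105.97 / (4186 * 10.73) = 0.002359 kg/s

0.002359 kg/s


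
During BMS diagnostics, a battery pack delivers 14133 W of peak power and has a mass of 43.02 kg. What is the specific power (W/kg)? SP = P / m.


SP = P / m = 14133 / 43.02 = 328.5 W/kg

328.5 W/kg


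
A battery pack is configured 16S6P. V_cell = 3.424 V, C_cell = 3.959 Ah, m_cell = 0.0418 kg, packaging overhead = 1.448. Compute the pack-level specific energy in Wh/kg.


Step 1: V_pack = 16 * 3.424 = 54.784 V
Step 2: C_pack = 6 * 3.959 = 23.754 Ah
Step 3: E_pack = V_pack * C_pack = 54.784 * 23.754 = 1301.3 Wh
Step 4: m_pack = 16 * 6 * 0.0418 * 1.448 = 5.8105 kg
Step 5: ED = E_pack / m_pack = 1301.3 / 5.8105 = 224.0 Wh/kg

224.0 Wh/kg


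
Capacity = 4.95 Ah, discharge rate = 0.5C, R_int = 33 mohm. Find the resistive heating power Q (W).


Convert: R = 33 mohm = 0.033 ohm
Step 1: I = C_rate * capacity = 0.5 * 4.95 = 2.475 A
Step 2: Q = I^2 * R = 2.475^2 * 0.033 = 6.1256 * 0.033 = 0.2021 W

0.2021 W


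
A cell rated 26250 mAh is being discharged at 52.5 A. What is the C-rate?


Convert: capacity = 26250 mAh = 26.25 Ah
Rearranging: C_rate = 52.5 / 26.25 = 2C

2C


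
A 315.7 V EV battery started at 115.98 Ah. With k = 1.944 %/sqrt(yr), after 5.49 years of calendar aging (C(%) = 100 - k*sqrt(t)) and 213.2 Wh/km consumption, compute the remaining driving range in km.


Step 1: capacity retention = 100 - 1.944 * sqrt(5.49) = 100 - 1.944 * 2.3431 = 95.445%
Step 2: C_now = 115.98 * 95.445/100 = 110.7 Ah
Step 3: E_pack = V * C_now = 315.7 * 110.7 = 34948 Wh
Step 4: range = E_pack / consumption = 34948 / 213.2 = 163.9 km

163.9 km


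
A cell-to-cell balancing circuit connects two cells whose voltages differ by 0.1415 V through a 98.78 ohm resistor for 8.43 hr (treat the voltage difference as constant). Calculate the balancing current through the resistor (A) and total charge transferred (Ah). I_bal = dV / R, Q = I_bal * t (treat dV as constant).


First, Ohm's law: I_bal = 0.1415 V / 98.78 ohm = 0.0014325 A
Then Q = I * t = 0.0014325 A * 8.43 hr = 0.01208 Ah

I=0.0014325 A, Q=0.01208 Ah


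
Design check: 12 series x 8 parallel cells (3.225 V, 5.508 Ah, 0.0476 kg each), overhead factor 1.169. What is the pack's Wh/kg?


Step 1: V_pack = 12 * 3.225 = 38.7 V
Step 2: C_pack = 8 * 5.508 = 44.064 Ah
Step 3: E_pack = V_pack * C_pack = 38.7 * 44.064 = 1705.3 Wh
Step 4: m_pack = 12 * 8 * 0.0476 * 1.169 = 5.3419 kg
Step 5: ED = E_pack / m_pack = 1705.3 / 5.3419 = 319.2 Wh/kg

319.2 Wh/kg


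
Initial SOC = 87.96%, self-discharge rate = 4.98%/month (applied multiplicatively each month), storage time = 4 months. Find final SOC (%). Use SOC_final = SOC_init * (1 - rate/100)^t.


Monthly retention factor = 1 - 4.98/100 = 0.9502
Over 4 months: factor^4 = 0.81519
SOC_final = 87.96 * 0.81519 = 71.70%

71.70%


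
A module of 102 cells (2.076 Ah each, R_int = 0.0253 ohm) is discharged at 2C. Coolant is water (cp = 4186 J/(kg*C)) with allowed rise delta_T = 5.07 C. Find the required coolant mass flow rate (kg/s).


Step 1: I = 2 * 2.076 = 4.152 A
Step 2: Q_cell = I^2 * R = 4.152^2 * 0.0253 = 0.43615 W
Step 3: Q_total = 102 * 0.43615 = 44.487 W
Step 4: m_dot = Q_total / (cp * dT) = 44.487 / (4186 * 5.07) = 0.002096 kg/s

0.002096 kg/s


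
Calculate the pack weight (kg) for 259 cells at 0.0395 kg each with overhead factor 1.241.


m_pack = n * m_cell * overhead = 259 * 0.0395 * 1.241 = 12.70 kg

12.70 kg


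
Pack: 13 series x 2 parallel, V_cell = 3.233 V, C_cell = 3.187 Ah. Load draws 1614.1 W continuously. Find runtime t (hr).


Step 1: E_pack = Ns * V_cell * Np * C_cell = 13 * 3.233 * 2 * 3.187 = 267.89 Wh
Step 2: t = E_pack / P = 267.89 / 1614.1 = 0.1660 hr

0.1660 hr


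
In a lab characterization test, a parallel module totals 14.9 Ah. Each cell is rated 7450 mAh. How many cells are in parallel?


Convert: C_cell = 7450 mAh = 7.45 Ah
n = C_total / C_cell = 14.9 / 7.45 = 2

2


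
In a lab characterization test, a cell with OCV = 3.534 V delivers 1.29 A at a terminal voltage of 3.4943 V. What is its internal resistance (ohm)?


R = (OCV - V) / I = (3.534 - 3.4943) / 1.29 = 0.03078 ohm

0.03078 ohm


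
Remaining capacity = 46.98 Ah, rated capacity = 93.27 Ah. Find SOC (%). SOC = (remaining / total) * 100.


SOC = (remaining / total) * 100 = (46.98 / 93.27) * 100 = 50.37%

50.37%


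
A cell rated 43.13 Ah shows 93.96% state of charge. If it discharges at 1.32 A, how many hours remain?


Step 1: remaining = SOC/100 * C_total = 93.96/100 * 43.13 = 40.525 Ah
Step 2: t = remaining / I = 40.525 / 1.32 = 30.70 hr

30.70 hr


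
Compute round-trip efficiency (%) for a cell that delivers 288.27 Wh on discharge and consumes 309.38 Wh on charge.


Round-trip efficiency = 288.27/309.38 * 100% = 93.18%

93.18%


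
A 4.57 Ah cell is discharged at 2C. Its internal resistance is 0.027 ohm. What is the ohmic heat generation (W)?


Step 1: I = C_rate * capacity = 2 * 4.57 = 9.14 A
Step 2: Q = I^2 * R = 9.14^2 * 0.027 = 83.54 * 0.027 = 2.256 W

2.256 W


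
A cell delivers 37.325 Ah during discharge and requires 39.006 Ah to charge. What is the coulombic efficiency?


Coulombic efficiency = 37.325/39.006 * 100% = 95.69%

95.69%


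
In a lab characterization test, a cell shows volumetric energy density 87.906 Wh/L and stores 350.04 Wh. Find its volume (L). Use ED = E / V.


V = E / ED = 350.04 / 87.906 = 3.982 L

3.982 L


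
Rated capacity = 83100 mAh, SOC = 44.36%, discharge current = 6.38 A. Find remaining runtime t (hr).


Convert: C_total = 83100 mAh = 83.1 Ah
Step 1: remaining = SOC/100 * C_total = 44.36/100 * 83.1 = 36.863 Ah
Step 2: t = remaining / I = 36.863 / 6.38 = 5.778 hr

5.778 hr


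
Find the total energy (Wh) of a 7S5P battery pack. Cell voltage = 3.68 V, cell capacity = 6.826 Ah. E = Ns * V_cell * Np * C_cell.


V_pack = 7 * 3.68 = 25.76 V
C_pack = 5 * 6.826 = 34.13 Ah
E = V_pack * C_pack = 25.76 * 34.13 = 879.2 Wh

879.2 Wh


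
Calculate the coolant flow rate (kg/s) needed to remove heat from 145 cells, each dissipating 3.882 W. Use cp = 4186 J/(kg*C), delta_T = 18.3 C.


Q_total = 145 * 3.882 = 562.89 W
m_dot = Q_total / (cp * dT) = 562.89 / (4186 * 18.3) = 0.007348 kg/s

0.007348 kg/s


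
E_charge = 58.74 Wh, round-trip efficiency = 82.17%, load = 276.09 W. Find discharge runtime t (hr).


Step 1: E_discharge = eta/100 * E_charge = 82.17/100 * 58.74 = 48.267 Wh
Step 2: t = E_discharge / P = 48.267 / 276.09 = 0.1748 hr

0.1748 hr


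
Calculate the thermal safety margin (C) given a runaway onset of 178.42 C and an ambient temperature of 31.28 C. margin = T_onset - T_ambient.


margin = T_onset - T_ambient = 178.42 - 31.28 = 147.14 C

147.14 C


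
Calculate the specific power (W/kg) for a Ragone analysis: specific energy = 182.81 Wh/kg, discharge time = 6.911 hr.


Specific power = 182.81 Wh/kg / 6.911 hr = 26.45 W/kg

26.45 W/kg


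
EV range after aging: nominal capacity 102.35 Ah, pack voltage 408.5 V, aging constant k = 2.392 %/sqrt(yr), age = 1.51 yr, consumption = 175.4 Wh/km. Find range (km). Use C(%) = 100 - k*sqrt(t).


Step 1: capacity retention = 100 - 2.392 * sqrt(1.51) = 100 - 2.392 * 1.2288 = 97.061%
Step 2: C_now = 102.35 * 97.061/100 = 99.342 Ah
Step 3: E_pack = V * C_now = 408.5 * 99.342 = 40581 Wh
Step 4: range = E_pack / consumption = 40581 / 175.4 = 231.4 km

231.4 km


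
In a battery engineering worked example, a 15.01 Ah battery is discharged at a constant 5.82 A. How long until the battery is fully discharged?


Runtime = 15.01 Ah / 5.82 A = 2.579 hr

2.579 hr


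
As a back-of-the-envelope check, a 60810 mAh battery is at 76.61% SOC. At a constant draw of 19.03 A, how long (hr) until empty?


Convert: C_total = 60810 mAh = 60.81 Ah
Step 1: remaining = SOC/100 * C_total = 76.61/100 * 60.81 = 46.587 Ah
Step 2: t = remaining / I = 46.587 / 19.03 = 2.448 hr

2.448 hr


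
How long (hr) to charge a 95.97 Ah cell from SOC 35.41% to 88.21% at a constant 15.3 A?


Step 1: dSOC = 88.21% - 35.41% = 52.8%
Step 2: delta_Ah = 95.97 * 52.8 / 100 = 50.672 Ah
Step 3: t = 50.672 / 15.3 = 3.312 hr

3.312 hr


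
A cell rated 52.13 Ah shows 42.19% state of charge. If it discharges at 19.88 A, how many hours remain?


Step 1: remaining = SOC/100 * C_total = 42.19/100 * 52.13 = 21.994 Ah
Step 2: t = remaining / I = 21.994 / 19.88 = 1.106 hr

1.106 hr


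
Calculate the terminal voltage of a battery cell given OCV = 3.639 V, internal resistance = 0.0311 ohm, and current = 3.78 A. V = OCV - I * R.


V = OCV - I*R = 3.639 - 3.78 * 0.0311 = 3.521 V

3.521 V


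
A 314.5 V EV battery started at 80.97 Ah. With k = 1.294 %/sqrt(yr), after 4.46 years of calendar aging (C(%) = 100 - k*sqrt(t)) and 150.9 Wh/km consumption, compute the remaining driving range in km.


Step 1: capacity retention = 100 - 1.294 * sqrt(4.46) = 100 - 1.294 * 2.1119 = 97.267%
Step 2: C_now = 80.97 * 97.267/100 = 78.757 Ah
Step 3: E_pack = V * C_now = 314.5 * 78.757 = 24769 Wh
Step 4: range = E_pack / consumption = 24769 / 150.9 = 164.1 km

164.1 km
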